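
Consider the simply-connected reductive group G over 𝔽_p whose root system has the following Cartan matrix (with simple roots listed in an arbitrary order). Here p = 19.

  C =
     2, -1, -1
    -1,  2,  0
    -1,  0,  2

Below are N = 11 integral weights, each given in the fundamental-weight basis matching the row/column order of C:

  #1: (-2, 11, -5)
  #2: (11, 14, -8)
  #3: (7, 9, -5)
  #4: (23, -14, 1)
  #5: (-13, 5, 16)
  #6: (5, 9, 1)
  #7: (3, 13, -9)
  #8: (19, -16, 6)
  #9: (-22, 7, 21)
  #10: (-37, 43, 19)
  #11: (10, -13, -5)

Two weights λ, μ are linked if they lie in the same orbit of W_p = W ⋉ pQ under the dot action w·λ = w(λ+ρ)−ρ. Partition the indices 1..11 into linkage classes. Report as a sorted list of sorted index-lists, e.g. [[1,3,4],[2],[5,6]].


A_3 Cartan matrix, 3 simple roots permuted; ρ=(1,1,1).

W_19-reps of the 11 weights in Ā_19 (same 3-coord order as C):

  1: (4, 7, 1)
  2: (4, 7, 1)
  3: (4, 10, 4)
  4: (6, 6, 5)
  5: (6, 6, 5)
  6: (6, 10, 2)
  7: (4, 10, 4)
  8: (4, 7, 1)
  9: (6, 10, 2)
  10: (6, 10, 2)
  11: (4, 7, 1)

Partition of {1..11} into 4 W_19-dot-orbits:

[[1, 2, 8, 11], [3, 7], [4, 5], [6, 9, 10]]


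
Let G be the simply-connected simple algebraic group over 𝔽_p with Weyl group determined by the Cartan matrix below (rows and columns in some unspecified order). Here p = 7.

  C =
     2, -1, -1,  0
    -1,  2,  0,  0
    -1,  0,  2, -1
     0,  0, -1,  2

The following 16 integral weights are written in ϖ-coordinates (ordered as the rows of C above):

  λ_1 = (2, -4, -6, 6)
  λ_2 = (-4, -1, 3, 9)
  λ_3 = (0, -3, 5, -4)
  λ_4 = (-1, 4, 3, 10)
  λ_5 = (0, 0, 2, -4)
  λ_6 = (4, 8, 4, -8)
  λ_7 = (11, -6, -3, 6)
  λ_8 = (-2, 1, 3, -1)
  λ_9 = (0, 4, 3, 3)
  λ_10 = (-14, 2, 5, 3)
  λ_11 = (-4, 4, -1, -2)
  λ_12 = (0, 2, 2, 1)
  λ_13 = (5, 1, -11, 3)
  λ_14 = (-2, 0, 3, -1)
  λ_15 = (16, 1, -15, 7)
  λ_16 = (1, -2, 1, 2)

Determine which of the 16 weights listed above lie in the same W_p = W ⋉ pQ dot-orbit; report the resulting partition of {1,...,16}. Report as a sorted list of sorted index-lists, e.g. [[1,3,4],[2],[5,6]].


Root system A_4: the 4×4 matrix C matches after relabeling.

Alcove-folded reps (p=7, 16 weights, presented ϖ-order):

    λ_1+ρ ↦ (3, 2, 0, 2)
    λ_2+ρ ↦ (1, 0, 3, 0)
    λ_3+ρ ↦ (1, 1, 2, 3)
    λ_4+ρ ↦ (1, 1, 2, 3)
    λ_5+ρ ↦ (1, 1, 0, 3)
    λ_6+ρ ↦ (3, 2, 0, 2)
    λ_7+ρ ↦ (3, 2, 0, 2)
    λ_8+ρ ↦ (1, 1, 3, 0)
    λ_9+ρ ↦ (1, 1, 0, 3)
    λ_10+ρ ↦ (1, 0, 3, 0)
    λ_11+ρ ↦ (1, 1, 0, 3)
    λ_12+ρ ↦ (1, 1, 3, 0)
    λ_13+ρ ↦ (1, 1, 0, 3)
    λ_14+ρ ↦ (1, 0, 3, 0)
    λ_15+ρ ↦ (1, 1, 2, 3)
    λ_16+ρ ↦ (1, 1, 2, 3)

Partition of {1..16} into 5 W_7-dot-orbits:

[[1, 6, 7], [2, 10, 14], [3, 4, 15, 16], [5, 9, 11, 13], [8, 12]]


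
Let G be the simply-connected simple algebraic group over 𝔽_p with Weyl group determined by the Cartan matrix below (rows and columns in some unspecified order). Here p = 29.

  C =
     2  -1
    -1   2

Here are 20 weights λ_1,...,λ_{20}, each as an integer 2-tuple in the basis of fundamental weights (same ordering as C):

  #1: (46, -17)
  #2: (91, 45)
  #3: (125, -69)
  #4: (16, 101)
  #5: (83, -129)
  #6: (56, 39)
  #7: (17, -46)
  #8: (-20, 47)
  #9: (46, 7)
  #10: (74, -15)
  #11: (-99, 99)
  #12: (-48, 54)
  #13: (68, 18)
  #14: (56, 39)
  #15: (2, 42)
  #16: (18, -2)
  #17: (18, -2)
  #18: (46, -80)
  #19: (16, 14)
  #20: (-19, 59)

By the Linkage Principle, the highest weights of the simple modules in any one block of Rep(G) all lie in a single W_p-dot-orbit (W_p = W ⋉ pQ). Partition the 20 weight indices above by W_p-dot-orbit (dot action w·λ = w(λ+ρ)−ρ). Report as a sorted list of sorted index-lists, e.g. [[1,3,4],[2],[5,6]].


A_2 Cartan matrix, 2 simple roots permuted; ρ=(1,1).

W_29-reps of the 20 weights in Ā_29 (same 2-coord order as C):

  [1] (11, 2)
  [2] (17, 7)
  [3] (0, 10)
  [4] (14, 12)
  [5] (14, 12)
  [6] (18, 1)
  [7] (11, 2)
  [8] (0, 10)
  [9] (3, 18)
  [10] (14, 12)
  [11] (11, 2)
  [12] (3, 18)
  [13] (18, 1)
  [14] (18, 1)
  [15] (14, 12)
  [16] (18, 1)
  [17] (18, 1)
  [18] (3, 18)
  [19] (14, 12)
  [20] (11, 2)

Partition of {1..20} into 6 W_29-dot-orbits:

[[1, 7, 11, 20], [2], [3, 8], [4, 5, 10, 15, 19], [6, 13, 14, 16, 17], [9, 12, 18]]


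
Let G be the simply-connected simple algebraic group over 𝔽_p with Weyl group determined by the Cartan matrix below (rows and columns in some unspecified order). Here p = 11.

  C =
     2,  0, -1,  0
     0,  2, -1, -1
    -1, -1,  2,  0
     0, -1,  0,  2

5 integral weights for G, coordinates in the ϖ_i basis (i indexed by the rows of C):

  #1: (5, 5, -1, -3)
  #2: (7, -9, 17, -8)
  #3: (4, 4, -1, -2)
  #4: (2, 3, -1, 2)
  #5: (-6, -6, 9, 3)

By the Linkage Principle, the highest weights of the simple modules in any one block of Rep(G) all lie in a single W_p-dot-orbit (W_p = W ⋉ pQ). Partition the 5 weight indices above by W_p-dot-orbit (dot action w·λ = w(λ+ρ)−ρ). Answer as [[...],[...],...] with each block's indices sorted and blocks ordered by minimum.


Type A_4, rank 4, |W|=120; reorder rows/cols to standard.

Folding the 5 weights λ_j+ρ into Ā_11 (reps in the given 4-coord order):

  λ_1 → (5, 4, 0, 1)
  λ_2 → (3, 4, 0, 3)
  λ_3 → (5, 4, 0, 1)
  λ_4 → (3, 4, 0, 3)
  λ_5 → (5, 4, 0, 1)

Partition of {1..5} into 2 W_11-dot-orbits:

[[1, 3, 5], [2, 4]]


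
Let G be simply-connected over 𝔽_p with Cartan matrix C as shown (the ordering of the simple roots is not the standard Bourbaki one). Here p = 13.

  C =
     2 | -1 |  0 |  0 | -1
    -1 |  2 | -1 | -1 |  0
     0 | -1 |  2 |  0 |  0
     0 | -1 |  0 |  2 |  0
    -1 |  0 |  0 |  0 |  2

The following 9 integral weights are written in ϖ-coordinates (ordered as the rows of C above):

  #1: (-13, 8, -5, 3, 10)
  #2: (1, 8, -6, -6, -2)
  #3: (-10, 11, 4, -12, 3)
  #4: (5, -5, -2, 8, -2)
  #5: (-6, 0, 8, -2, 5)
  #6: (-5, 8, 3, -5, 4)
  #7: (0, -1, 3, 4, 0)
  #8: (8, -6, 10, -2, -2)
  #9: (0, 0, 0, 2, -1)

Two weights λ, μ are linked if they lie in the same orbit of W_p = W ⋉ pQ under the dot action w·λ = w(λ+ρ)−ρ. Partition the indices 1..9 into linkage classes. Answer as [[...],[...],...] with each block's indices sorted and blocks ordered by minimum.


Type D_5, rank 5, |W|=1920; reorder rows/cols to standard.

Each λ_j+ρ reduced to Ā_13; 5-tuples below use C's row order:

    λ_1+ρ ↦ (0, 1, 3, 3, 1)
    λ_2+ρ ↦ (0, 1, 4, 4, 1)
    λ_3+ρ ↦ (0, 1, 3, 3, 1)
    λ_4+ρ ↦ (0, 1, 4, 4, 1)
    λ_5+ρ ↦ (0, 1, 4, 4, 1)
    λ_6+ρ ↦ (0, 1, 3, 3, 1)
    λ_7+ρ ↦ (1, 0, 4, 5, 1)
    λ_8+ρ ↦ (0, 1, 4, 4, 1)
    λ_9+ρ ↦ (1, 1, 1, 3, 0)

The 9 indices split into 4 linkage classes (same alcove rep ⇔ same W_13-dot-orbit):

[[1, 3, 6], [2, 4, 5, 8], [7], [9]]


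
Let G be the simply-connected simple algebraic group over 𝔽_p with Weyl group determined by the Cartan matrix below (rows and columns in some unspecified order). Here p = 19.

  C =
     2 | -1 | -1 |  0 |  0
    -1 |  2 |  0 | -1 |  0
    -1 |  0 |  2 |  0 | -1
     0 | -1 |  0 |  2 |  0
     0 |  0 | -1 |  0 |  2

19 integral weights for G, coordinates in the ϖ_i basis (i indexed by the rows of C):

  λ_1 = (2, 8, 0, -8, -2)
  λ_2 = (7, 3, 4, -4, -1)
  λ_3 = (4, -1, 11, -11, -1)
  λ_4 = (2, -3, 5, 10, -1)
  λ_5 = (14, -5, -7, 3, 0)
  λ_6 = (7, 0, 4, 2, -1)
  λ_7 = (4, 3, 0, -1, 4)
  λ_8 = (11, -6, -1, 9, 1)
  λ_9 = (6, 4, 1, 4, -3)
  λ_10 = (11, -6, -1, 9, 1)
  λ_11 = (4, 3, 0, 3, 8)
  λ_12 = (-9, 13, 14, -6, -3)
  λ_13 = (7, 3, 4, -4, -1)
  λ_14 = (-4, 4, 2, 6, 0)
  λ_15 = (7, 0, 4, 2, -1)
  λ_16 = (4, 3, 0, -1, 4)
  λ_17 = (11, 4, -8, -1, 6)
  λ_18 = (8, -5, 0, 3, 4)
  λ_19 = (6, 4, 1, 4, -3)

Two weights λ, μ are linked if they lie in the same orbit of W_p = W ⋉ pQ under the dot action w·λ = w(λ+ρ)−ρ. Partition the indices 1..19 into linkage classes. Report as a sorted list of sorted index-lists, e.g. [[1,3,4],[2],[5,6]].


Type A_5, rank 5, |W|=720; reorder rows/cols to standard.

Each λ_j+ρ reduced to Ā_19; 5-tuples below use C's row order:

  λ_1+ρ ↦ (3, 2, 0, 7, 1);  λ_2+ρ ↦ (8, 1, 5, 3, 0);  λ_3+ρ ↦ (5, 5, 7, 0, 0);  λ_4+ρ ↦ (1, 2, 6, 9, 0);  λ_5+ρ ↦ (5, 4, 1, 0, 5);  λ_6+ρ ↦ (8, 1, 5, 3, 0);  λ_7+ρ ↦ (5, 4, 1, 0, 5);  λ_8+ρ ↦ (7, 5, 0, 5, 2);  λ_9+ρ ↦ (7, 5, 0, 5, 2);  λ_10+ρ ↦ (7, 5, 0, 5, 2);  λ_11+ρ ↦ (5, 4, 1, 0, 5);  λ_12+ρ ↦ (8, 1, 5, 3, 0);  λ_13+ρ ↦ (8, 1, 5, 3, 0);  λ_14+ρ ↦ (3, 2, 0, 7, 1);  λ_15+ρ ↦ (8, 1, 5, 3, 0);  λ_16+ρ ↦ (5, 4, 1, 0, 5);  λ_17+ρ ↦ (5, 5, 7, 0, 0);  λ_18+ρ ↦ (5, 4, 1, 0, 5);  λ_19+ρ ↦ (7, 5, 0, 5, 2)

The 19 indices split into 6 linkage classes (same alcove rep ⇔ same W_19-dot-orbit):

[[1, 14], [2, 6, 12, 13, 15], [3, 17], [4], [5, 7, 11, 16, 18], [8, 9, 10, 19]]


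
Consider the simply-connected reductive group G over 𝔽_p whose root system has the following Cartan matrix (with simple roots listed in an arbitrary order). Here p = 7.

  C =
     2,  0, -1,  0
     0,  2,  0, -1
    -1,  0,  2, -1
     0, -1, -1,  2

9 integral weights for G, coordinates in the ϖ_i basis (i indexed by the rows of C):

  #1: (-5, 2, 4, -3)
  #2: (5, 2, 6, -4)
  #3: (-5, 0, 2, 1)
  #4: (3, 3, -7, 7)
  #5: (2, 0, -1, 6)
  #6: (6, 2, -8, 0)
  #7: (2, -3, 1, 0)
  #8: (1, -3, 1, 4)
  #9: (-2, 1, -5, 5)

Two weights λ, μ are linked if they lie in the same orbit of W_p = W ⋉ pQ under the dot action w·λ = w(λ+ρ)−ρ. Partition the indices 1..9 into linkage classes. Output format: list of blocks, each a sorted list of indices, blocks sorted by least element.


C ↔ A_4 under row/col permutation; |W(A_4)| = 120.

Ā_7 reps of the 9 weights (A_4, coords as presented):

  1: (3, 1, 1, 1);  2: (0, 3, 1, 3);  3: (3, 1, 1, 1);  4: (3, 1, 1, 1);  5: (0, 3, 1, 3);  6: (0, 3, 1, 3);  7: (3, 1, 1, 1);  8: (0, 0, 2, 3);  9: (3, 1, 1, 1)

The 9 indices split into 3 linkage classes (same alcove rep ⇔ same W_7-dot-orbit):

[[1, 3, 4, 7, 9], [2, 5, 6], [8]]


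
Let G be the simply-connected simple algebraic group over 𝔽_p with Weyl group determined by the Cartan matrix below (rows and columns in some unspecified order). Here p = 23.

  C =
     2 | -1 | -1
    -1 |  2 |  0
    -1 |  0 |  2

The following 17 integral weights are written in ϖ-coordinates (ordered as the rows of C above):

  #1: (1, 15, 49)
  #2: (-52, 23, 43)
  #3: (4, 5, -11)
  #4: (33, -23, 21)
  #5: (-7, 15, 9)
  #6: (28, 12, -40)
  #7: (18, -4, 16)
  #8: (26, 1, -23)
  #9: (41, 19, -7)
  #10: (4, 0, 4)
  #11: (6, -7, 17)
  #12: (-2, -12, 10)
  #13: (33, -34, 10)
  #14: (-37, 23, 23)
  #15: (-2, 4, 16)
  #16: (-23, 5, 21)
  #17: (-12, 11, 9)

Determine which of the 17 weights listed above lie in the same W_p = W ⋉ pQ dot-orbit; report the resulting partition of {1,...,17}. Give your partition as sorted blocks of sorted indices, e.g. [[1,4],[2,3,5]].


Dynkin diagram of C (from the 4 off-diagonal −1 entries): A_3.

λ_j+ρ reflected into Ā_23 (⟨·,θ^∨⟩≤23); 3-tuples as given:

  [1] (1, 4, 16)
  [2] (1, 4, 16)
  [3] (5, 1, 5)
  [4] (10, 1, 1)
  [5] (6, 10, 4)
  [6] (6, 10, 4)
  [7] (6, 10, 4)
  [8] (1, 4, 16)
  [9] (6, 10, 4)
  [10] (5, 1, 5)
  [11] (1, 4, 16)
  [12] (10, 1, 1)
  [13] (10, 1, 1)
  [14] (10, 1, 1)
  [15] (1, 4, 16)
  [16] (6, 16, 0)
  [17] (10, 1, 1)

Linkage partition of the 17 weights (5 classes, p=23):

[[1, 2, 8, 11, 15], [3, 10], [4, 12, 13, 14, 17], [5, 6, 7, 9], [16]]


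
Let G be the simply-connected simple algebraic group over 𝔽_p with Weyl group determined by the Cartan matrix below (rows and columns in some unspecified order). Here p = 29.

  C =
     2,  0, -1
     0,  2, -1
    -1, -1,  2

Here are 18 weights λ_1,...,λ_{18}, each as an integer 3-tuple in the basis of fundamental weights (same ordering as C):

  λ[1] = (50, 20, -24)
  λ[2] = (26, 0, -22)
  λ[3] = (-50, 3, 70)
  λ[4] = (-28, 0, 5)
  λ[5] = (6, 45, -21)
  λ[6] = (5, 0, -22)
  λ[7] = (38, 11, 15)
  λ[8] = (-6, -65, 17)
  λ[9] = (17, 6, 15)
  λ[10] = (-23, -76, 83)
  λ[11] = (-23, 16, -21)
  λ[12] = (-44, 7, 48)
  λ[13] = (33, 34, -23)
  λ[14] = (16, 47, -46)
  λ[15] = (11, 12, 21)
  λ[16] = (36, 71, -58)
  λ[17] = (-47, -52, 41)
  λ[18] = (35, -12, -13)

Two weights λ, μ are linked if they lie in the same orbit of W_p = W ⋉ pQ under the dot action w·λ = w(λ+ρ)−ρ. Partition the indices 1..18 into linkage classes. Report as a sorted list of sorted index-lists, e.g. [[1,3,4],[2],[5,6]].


Root system A_3: the 3×3 matrix C matches after relabeling.

λ_j+ρ reflected into Ā_29 (⟨·,θ^∨⟩≤29); 3-tuples as given:

  1: (6, 20, 1)
  2: (6, 20, 1)
  3: (4, 9, 3)
  4: (6, 20, 1)
  5: (4, 9, 3)
  6: (1, 6, 14)
  7: (9, 16, 1)
  8: (6, 5, 11)
  9: (6, 5, 11)
  10: (4, 9, 3)
  11: (4, 9, 3)
  12: (1, 6, 14)
  13: (6, 5, 11)
  14: (9, 16, 1)
  15: (6, 5, 11)
  16: (1, 6, 14)
  17: (4, 9, 3)
  18: (6, 5, 11)

Linkage partition of the 18 weights (5 classes, p=29):

[[1, 2, 4], [3, 5, 10, 11, 17], [6, 12, 16], [7, 14], [8, 9, 13, 15, 18]]


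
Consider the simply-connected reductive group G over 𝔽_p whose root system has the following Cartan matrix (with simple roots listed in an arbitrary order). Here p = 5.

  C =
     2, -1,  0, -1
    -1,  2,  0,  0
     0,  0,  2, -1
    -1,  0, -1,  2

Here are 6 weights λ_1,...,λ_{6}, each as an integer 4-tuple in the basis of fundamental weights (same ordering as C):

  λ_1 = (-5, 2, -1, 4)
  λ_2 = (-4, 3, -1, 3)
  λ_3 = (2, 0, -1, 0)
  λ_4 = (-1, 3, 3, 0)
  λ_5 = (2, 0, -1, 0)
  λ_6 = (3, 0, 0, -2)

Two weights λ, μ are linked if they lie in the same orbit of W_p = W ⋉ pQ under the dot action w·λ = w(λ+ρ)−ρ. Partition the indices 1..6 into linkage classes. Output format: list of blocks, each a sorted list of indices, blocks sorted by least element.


C ↔ A_4 under row/col permutation; |W(A_4)| = 120.

λ_j+ρ reflected into Ā_5 (⟨·,θ^∨⟩≤5); 4-tuples as given:

    λ_1 → (3, 1, 0, 1)
    λ_2 → (3, 1, 0, 1)
    λ_3 → (3, 1, 0, 1)
    λ_4 → (0, 0, 0, 1)
    λ_5 → (3, 1, 0, 1)
    λ_6 → (3, 1, 0, 1)

Grouping the 6 weights by Ā_5-representative: 2 linkage classes.

[[1, 2, 3, 5, 6], [4]]


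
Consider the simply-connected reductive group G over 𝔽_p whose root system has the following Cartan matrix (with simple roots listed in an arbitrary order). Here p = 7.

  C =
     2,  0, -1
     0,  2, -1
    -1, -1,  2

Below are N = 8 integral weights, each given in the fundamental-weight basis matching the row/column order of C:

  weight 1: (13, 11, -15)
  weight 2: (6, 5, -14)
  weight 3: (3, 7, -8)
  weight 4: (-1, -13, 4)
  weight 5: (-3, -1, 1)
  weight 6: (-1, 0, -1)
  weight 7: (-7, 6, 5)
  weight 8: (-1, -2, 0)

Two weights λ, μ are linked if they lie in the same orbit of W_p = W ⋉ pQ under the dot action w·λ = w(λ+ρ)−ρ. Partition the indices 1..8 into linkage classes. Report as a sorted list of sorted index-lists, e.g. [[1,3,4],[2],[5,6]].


Dynkin diagram of C (from the 4 off-diagonal −1 entries): A_3.

λ_j+ρ reflected into Ā_7 (⟨·,θ^∨⟩≤7); 3-tuples as given:

  λ_1+ρ ↦ (2, 0, 0) · λ_2+ρ ↦ (0, 1, 0) · λ_3+ρ ↦ (2, 0, 4) · λ_4+ρ ↦ (2, 0, 0) · λ_5+ρ ↦ (2, 0, 0) · λ_6+ρ ↦ (0, 1, 0) · λ_7+ρ ↦ (0, 1, 0) · λ_8+ρ ↦ (0, 1, 0)

These 8 weights hit 3 W_7-dot-orbits; sizes (3, 4, 1):

[[1, 4, 5], [2, 6, 7, 8], [3]]


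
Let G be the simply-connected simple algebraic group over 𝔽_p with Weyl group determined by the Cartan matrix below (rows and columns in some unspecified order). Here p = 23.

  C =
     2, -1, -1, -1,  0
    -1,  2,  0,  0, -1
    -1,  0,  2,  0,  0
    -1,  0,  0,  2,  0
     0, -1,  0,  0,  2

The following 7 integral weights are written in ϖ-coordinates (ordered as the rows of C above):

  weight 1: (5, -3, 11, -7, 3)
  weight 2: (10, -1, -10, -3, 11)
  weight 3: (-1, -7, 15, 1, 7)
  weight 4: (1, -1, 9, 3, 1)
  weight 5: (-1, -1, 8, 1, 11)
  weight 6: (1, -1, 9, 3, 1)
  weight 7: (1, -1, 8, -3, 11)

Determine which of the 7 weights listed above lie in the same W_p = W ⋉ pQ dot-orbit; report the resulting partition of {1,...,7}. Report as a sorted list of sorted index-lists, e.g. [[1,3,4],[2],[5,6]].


D_5 Cartan matrix, 5 simple roots permuted; ρ=(1,1,1,1,1).

W_23-reps of the 7 weights in Ā_23 (same 5-coord order as C):

  [1] (2, 0, 10, 4, 2) · [2] (0, 0, 9, 2, 12) · [3] (2, 0, 10, 4, 2) · [4] (2, 0, 10, 4, 2) · [5] (0, 0, 9, 2, 12) · [6] (2, 0, 10, 4, 2) · [7] (0, 0, 9, 2, 12)

The 7 indices split into 2 linkage classes (same alcove rep ⇔ same W_23-dot-orbit):

[[1, 3, 4, 6], [2, 5, 7]]


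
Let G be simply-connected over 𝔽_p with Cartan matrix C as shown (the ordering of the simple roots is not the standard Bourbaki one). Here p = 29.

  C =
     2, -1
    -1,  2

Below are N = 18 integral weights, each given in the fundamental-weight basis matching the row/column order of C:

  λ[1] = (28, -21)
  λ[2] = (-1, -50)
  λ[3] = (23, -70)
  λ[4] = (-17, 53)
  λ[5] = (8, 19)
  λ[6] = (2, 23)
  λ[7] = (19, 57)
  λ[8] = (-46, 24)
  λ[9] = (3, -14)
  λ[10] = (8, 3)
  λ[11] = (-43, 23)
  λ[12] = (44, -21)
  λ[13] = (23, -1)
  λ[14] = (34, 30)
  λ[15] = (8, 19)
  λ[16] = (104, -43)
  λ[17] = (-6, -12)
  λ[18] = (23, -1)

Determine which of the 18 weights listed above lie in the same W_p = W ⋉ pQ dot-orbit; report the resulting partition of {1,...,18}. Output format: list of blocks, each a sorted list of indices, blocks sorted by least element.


Type A_2, rank 2, |W|=6; reorder rows/cols to standard.

λ_j+ρ reflected into Ā_29 (⟨·,θ^∨⟩≤29); 2-tuples as given:

    [1] (9, 20)
    [2] (9, 20)
    [3] (11, 5)
    [4] (9, 4)
    [5] (9, 20)
    [6] (3, 24)
    [7] (9, 20)
    [8] (9, 4)
    [9] (9, 4)
    [10] (9, 4)
    [11] (11, 5)
    [12] (9, 4)
    [13] (24, 0)
    [14] (6, 2)
    [15] (9, 20)
    [16] (11, 5)
    [17] (11, 5)
    [18] (24, 0)

6 distinct reps among the 18 weights ⇒ 6 W_29-linkage classes:

[[1, 2, 5, 7, 15], [3, 11, 16, 17], [4, 8, 9, 10, 12], [6], [13, 18], [14]]


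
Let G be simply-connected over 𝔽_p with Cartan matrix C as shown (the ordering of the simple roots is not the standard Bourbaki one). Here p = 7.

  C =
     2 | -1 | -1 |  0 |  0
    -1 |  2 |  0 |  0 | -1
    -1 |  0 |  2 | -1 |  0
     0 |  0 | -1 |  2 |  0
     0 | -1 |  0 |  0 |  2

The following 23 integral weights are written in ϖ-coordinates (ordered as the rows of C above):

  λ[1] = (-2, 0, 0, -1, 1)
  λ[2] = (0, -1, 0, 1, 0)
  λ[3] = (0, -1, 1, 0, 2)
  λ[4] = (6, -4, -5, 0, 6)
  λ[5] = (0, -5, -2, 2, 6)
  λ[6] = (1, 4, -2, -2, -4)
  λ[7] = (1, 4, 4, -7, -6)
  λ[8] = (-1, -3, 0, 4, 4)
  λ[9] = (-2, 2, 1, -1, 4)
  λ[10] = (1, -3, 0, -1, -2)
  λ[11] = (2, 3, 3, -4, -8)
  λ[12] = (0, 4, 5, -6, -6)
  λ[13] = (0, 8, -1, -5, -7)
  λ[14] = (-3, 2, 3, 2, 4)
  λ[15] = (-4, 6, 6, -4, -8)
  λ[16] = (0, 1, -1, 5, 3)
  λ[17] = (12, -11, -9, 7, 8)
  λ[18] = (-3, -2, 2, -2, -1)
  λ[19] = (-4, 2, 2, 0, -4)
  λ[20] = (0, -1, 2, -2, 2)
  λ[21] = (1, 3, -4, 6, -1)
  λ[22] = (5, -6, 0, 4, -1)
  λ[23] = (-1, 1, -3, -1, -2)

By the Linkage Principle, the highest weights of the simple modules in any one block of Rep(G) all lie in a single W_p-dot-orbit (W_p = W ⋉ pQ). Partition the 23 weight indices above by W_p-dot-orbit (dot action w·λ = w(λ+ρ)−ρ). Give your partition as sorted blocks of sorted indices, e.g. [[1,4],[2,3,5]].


C ↔ A_5 under row/col permutation; |W(A_5)| = 720.

Ā_7 reps of the 23 weights (A_5, coords as presented):

    λ_1+ρ ↦ (1, 0, 0, 0, 2)
    λ_2+ρ ↦ (1, 0, 1, 2, 1)
    λ_3+ρ ↦ (1, 0, 2, 1, 3)
    λ_4+ρ ↦ (0, 3, 0, 1, 0)
    λ_5+ρ ↦ (1, 0, 2, 1, 3)
    λ_6+ρ ↦ (0, 2, 1, 1, 3)
    λ_7+ρ ↦ (1, 0, 1, 0, 0)
    λ_8+ρ ↦ (1, 0, 1, 2, 1)
    λ_9+ρ ↦ (0, 2, 1, 1, 3)
    λ_10+ρ ↦ (1, 0, 0, 0, 2)
    λ_11+ρ ↦ (0, 3, 0, 1, 0)
    λ_12+ρ ↦ (1, 0, 1, 0, 0)
    λ_13+ρ ↦ (1, 0, 2, 1, 3)
    λ_14+ρ ↦ (1, 0, 1, 2, 1)
    λ_15+ρ ↦ (0, 3, 0, 1, 0)
    λ_16+ρ ↦ (1, 0, 0, 0, 2)
    λ_17+ρ ↦ (1, 0, 1, 2, 1)
    λ_18+ρ ↦ (1, 0, 0, 0, 2)
    λ_19+ρ ↦ (0, 3, 0, 1, 0)
    λ_20+ρ ↦ (1, 0, 2, 1, 3)
    λ_21+ρ ↦ (1, 0, 2, 1, 3)
    λ_22+ρ ↦ (1, 0, 1, 0, 0)
    λ_23+ρ ↦ (1, 0, 1, 0, 0)

The 23 indices split into 6 linkage classes (same alcove rep ⇔ same W_7-dot-orbit):

[[1, 10, 16, 18], [2, 8, 14, 17], [3, 5, 13, 20, 21], [4, 11, 15, 19], [6, 9], [7, 12, 22, 23]]


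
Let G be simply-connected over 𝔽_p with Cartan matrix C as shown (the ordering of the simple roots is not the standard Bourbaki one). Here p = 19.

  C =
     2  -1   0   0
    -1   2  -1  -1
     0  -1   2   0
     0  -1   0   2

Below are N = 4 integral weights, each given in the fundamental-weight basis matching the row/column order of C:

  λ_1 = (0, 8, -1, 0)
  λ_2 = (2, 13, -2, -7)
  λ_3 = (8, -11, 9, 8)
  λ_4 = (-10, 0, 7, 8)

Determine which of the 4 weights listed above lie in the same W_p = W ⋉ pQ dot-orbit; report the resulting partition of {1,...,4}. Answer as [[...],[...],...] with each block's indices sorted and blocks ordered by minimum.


Dynkin diagram of C (from the 6 off-diagonal −1 entries): D_4.

Alcove-folded reps (p=19, 4 weights, presented ϖ-order):

  λ_1 → (1, 8, 0, 1);  λ_2 → (3, 2, 1, 6);  λ_3 → (1, 8, 0, 1);  λ_4 → (1, 8, 0, 1)

Partition of {1..4} into 2 W_19-dot-orbits:

[[1, 3, 4], [2]]


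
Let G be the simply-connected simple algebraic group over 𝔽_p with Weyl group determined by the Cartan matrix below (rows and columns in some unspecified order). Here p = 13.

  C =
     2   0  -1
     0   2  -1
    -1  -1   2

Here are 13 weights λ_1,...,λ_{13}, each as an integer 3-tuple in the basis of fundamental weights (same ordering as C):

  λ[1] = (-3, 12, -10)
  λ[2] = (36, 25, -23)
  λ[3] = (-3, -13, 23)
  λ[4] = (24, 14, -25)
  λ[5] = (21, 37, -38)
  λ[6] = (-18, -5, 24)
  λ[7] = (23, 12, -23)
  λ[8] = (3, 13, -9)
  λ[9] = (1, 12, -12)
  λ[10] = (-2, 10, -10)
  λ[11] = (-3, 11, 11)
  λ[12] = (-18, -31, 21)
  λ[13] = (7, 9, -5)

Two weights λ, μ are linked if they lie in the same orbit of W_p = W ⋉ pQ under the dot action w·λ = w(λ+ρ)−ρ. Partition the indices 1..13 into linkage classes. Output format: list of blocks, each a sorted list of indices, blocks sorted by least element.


C ↔ A_3 under row/col permutation; |W(A_3)| = 24.

Alcove-folded reps (p=13, 13 weights, presented ϖ-order):

  [1] (9, 2, 2)
  [2] (9, 2, 2)
  [3] (9, 1, 1)
  [4] (9, 1, 1)
  [5] (9, 1, 1)
  [6] (1, 4, 4)
  [7] (9, 2, 2)
  [8] (3, 5, 4)
  [9] (9, 2, 2)
  [10] (9, 1, 1)
  [11] (9, 1, 1)
  [12] (1, 4, 4)
  [13] (3, 5, 4)

Partition of {1..13} into 4 W_13-dot-orbits:

[[1, 2, 7, 9], [3, 4, 5, 10, 11], [6, 12], [8, 13]]


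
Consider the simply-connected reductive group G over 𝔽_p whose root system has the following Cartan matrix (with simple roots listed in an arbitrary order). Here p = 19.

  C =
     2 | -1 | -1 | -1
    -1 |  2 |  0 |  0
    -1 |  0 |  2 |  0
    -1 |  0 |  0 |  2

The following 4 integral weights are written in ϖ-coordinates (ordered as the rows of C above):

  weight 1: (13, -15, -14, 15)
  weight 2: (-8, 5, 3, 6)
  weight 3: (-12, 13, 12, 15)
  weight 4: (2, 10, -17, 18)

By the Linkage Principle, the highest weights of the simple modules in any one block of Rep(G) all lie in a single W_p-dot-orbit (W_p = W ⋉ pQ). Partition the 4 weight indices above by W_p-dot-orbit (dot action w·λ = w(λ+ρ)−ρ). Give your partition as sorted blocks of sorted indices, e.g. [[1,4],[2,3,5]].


Root system D_4: the 4×4 matrix C matches after relabeling.

W_19-reps of the 4 weights in Ā_19 (same 4-coord order as C):

    λ_1+ρ ↦ (2, 1, 0, 3)
    λ_2+ρ ↦ (3, 1, 3, 0)
    λ_3+ρ ↦ (2, 1, 0, 3)
    λ_4+ρ ↦ (2, 1, 0, 3)

2 distinct reps among the 4 weights ⇒ 2 W_19-linkage classes:

[[1, 3, 4], [2]]


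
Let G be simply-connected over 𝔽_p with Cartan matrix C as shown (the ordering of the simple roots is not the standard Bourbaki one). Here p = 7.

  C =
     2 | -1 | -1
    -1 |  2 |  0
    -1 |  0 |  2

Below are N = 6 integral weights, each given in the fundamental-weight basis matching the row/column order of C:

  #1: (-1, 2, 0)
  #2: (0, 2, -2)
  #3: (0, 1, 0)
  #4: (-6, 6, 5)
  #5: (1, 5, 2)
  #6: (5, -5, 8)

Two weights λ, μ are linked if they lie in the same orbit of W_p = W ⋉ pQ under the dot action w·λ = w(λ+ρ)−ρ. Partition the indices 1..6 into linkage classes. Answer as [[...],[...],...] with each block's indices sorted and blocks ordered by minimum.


Root system A_3: the 3×3 matrix C matches after relabeling.

λ_j+ρ reflected into Ā_7 (⟨·,θ^∨⟩≤7); 3-tuples as given:

  1: (0, 3, 1)
  2: (0, 3, 1)
  3: (1, 2, 1)
  4: (5, 1, 0)
  5: (1, 2, 1)
  6: (1, 2, 1)

3 distinct reps among the 6 weights ⇒ 3 W_7-linkage classes:

[[1, 2], [3, 5, 6], [4]]


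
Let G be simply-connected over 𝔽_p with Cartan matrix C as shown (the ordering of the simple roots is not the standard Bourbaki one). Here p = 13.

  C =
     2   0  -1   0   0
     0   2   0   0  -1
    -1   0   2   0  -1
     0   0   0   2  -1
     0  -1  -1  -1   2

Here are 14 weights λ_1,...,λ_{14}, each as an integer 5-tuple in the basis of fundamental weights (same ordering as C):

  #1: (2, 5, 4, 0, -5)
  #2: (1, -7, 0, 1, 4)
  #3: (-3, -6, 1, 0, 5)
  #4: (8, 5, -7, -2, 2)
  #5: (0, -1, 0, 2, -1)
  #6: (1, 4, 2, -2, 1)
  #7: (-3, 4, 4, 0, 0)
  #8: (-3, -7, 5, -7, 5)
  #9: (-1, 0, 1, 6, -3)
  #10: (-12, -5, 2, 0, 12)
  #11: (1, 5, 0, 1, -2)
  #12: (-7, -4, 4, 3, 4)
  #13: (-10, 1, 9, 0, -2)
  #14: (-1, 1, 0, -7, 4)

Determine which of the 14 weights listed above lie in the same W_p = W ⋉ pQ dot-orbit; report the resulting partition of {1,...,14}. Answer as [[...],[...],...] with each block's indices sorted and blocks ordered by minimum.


Cartan matrix: type D_5 (|W|=1920); un-permuting the 5 rows.

Folding the 14 weights λ_j+ρ into Ā_13 (reps in the given 5-coord order):

    [1] (3, 2, 1, 3, 1)
    [2] (2, 5, 0, 1, 1)
    [3] (2, 5, 0, 1, 1)
    [4] (3, 2, 1, 3, 1)
    [5] (1, 0, 1, 3, 0)
    [6] (2, 5, 0, 1, 1)
    [7] (2, 5, 0, 1, 1)
    [8] (0, 0, 2, 0, 4)
    [9] (0, 1, 0, 5, 1)
    [10] (1, 0, 1, 3, 0)
    [11] (2, 5, 0, 1, 1)
    [12] (3, 2, 1, 3, 1)
    [13] (9, 1, 0, 0, 1)
    [14] (0, 1, 0, 5, 1)

Partition of {1..14} into 6 W_13-dot-orbits:

[[1, 4, 12], [2, 3, 6, 7, 11], [5, 10], [8], [9, 14], [13]]


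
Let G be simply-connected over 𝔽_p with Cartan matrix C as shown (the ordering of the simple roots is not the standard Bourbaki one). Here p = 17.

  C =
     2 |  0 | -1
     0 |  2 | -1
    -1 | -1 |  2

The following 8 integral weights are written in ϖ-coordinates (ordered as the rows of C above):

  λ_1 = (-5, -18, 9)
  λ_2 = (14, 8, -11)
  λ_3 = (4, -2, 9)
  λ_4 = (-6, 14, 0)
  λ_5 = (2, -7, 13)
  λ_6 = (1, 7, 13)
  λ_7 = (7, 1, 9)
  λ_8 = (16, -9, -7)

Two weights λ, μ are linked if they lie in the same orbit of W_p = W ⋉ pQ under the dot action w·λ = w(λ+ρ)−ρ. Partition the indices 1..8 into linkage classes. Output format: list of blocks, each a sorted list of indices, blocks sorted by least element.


Root system A_3: the 3×3 matrix C matches after relabeling.

Each λ_j+ρ reduced to Ā_17; 3-tuples below use C's row order:

  1: (7, 6, 4) · 2: (5, 1, 9) · 3: (5, 1, 9) · 4: (1, 11, 4) · 5: (3, 6, 8) · 6: (5, 1, 9) · 7: (5, 1, 9) · 8: (3, 6, 8)

Linkage partition of the 8 weights (4 classes, p=17):

[[1], [2, 3, 6, 7], [4], [5, 8]]


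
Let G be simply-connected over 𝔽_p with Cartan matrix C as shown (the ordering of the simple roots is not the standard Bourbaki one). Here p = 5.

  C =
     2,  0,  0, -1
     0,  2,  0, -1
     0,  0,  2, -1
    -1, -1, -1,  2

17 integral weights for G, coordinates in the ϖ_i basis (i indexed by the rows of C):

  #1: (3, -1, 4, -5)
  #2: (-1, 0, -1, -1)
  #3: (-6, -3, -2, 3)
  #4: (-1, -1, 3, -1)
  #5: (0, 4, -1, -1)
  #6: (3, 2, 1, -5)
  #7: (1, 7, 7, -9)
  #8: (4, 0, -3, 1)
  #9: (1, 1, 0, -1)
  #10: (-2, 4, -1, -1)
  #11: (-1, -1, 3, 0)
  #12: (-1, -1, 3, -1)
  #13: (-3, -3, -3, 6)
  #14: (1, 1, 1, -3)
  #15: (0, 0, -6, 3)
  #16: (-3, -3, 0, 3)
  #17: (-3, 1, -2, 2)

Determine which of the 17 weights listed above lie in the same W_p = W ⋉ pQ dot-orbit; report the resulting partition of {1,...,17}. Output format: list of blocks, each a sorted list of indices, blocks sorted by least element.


Root system D_4: the 4×4 matrix C matches after relabeling.

W_5-reps of the 17 weights in Ā_5 (same 4-coord order as C):

  [1] (0, 4, 1, 0) · [2] (0, 1, 0, 0) · [3] (0, 1, 2, 1) · [4] (0, 0, 4, 0) · [5] (0, 4, 1, 0) · [6] (0, 1, 2, 1) · [7] (0, 0, 0, 2) · [8] (2, 2, 1, 0) · [9] (2, 2, 1, 0) · [10] (0, 4, 1, 0) · [11] (0, 0, 4, 0) · [12] (0, 0, 4, 0) · [13] (0, 0, 0, 2) · [14] (0, 0, 0, 2) · [15] (0, 0, 4, 0) · [16] (2, 2, 1, 0) · [17] (2, 2, 1, 0)

These 17 weights hit 6 W_5-dot-orbits; sizes (3, 1, 2, 4, 3, 4):

[[1, 5, 10], [2], [3, 6], [4, 11, 12, 15], [7, 13, 14], [8, 9, 16, 17]]


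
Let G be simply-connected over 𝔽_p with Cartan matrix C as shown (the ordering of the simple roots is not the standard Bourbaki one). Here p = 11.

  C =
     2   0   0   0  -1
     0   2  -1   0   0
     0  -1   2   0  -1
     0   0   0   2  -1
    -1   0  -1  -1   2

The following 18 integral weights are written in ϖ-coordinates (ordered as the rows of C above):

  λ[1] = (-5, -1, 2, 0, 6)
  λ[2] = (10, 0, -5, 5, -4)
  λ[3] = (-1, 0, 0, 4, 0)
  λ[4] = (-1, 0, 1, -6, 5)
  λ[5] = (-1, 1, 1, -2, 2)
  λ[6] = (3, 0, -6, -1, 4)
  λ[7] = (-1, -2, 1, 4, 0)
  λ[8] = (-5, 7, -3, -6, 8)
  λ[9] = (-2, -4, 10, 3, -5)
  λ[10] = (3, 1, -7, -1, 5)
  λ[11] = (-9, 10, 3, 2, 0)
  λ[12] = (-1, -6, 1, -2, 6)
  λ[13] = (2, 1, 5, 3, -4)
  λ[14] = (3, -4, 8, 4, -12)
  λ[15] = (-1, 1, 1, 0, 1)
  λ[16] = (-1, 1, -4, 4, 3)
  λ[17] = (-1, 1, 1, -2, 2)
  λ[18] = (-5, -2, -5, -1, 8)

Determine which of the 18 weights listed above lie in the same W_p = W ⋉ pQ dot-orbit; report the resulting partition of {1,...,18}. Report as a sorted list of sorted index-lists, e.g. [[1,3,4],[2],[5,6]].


Dynkin diagram of C (from the 8 off-diagonal −1 entries): D_5.

Alcove-folded reps (p=11, 18 weights, presented ϖ-order):

    λ_1 → (4, 3, 0, 1, 0)
    λ_2 → (4, 3, 0, 1, 0)
    λ_3 → (0, 1, 1, 5, 1)
    λ_4 → (0, 1, 1, 5, 1)
    λ_5 → (0, 2, 2, 1, 2)
    λ_6 → (4, 4, 1, 0, 0)
    λ_7 → (0, 1, 1, 5, 1)
    λ_8 → (0, 2, 2, 1, 2)
    λ_9 → (4, 3, 0, 1, 0)
    λ_10 → (4, 4, 1, 0, 0)
    λ_11 → (4, 3, 0, 1, 0)
    λ_12 → (0, 1, 1, 1, 2)
    λ_13 → (0, 1, 1, 1, 2)
    λ_14 → (0, 2, 2, 1, 2)
    λ_15 → (0, 2, 2, 1, 2)
    λ_16 → (0, 1, 1, 5, 1)
    λ_17 → (0, 2, 2, 1, 2)
    λ_18 → (4, 4, 1, 0, 0)

5 distinct reps among the 18 weights ⇒ 5 W_11-linkage classes:

[[1, 2, 9, 11], [3, 4, 7, 16], [5, 8, 14, 15, 17], [6, 10, 18], [12, 13]]


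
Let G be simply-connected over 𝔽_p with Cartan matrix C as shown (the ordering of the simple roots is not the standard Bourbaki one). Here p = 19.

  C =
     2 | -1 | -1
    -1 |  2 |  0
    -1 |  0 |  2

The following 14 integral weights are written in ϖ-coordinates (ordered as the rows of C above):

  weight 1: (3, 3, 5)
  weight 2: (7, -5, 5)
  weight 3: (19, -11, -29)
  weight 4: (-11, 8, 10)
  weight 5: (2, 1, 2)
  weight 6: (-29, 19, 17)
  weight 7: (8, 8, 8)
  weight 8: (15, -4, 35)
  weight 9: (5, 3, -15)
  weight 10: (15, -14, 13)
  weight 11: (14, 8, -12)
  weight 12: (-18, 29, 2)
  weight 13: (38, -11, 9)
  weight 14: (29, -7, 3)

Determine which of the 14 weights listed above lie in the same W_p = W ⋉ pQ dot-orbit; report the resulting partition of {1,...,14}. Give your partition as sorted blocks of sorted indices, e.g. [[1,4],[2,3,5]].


Root system A_3: the 3×3 matrix C matches after relabeling.

W_19-reps of the 14 weights in Ā_19 (same 3-coord order as C):

  λ_1 → (4, 4, 6);  λ_2 → (4, 4, 6);  λ_3 → (9, 1, 1);  λ_4 → (9, 1, 1);  λ_5 → (3, 2, 3);  λ_6 → (9, 1, 1);  λ_7 → (9, 1, 1);  λ_8 → (3, 2, 3);  λ_9 → (4, 4, 6);  λ_10 → (3, 2, 3);  λ_11 → (4, 4, 6);  λ_12 → (3, 2, 3);  λ_13 → (9, 1, 1);  λ_14 → (4, 4, 6)

The 14 indices split into 3 linkage classes (same alcove rep ⇔ same W_19-dot-orbit):

[[1, 2, 9, 11, 14], [3, 4, 6, 7, 13], [5, 8, 10, 12]]


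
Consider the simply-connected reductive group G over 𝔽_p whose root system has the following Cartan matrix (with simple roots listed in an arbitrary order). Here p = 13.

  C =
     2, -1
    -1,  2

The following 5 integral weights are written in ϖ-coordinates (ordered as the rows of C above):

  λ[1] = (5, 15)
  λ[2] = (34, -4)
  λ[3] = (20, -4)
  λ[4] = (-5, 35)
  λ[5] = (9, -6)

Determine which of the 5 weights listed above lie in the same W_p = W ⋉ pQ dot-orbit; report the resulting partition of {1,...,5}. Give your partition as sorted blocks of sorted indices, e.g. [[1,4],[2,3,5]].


Cartan matrix: type A_2 (|W|=6); un-permuting the 2 rows.

Alcove-folded reps (p=13, 5 weights, presented ϖ-order):

  [1] (3, 4);  [2] (3, 4);  [3] (5, 5);  [4] (3, 4);  [5] (5, 5)

2 distinct reps among the 5 weights ⇒ 2 W_13-linkage classes:

[[1, 2, 4], [3, 5]]


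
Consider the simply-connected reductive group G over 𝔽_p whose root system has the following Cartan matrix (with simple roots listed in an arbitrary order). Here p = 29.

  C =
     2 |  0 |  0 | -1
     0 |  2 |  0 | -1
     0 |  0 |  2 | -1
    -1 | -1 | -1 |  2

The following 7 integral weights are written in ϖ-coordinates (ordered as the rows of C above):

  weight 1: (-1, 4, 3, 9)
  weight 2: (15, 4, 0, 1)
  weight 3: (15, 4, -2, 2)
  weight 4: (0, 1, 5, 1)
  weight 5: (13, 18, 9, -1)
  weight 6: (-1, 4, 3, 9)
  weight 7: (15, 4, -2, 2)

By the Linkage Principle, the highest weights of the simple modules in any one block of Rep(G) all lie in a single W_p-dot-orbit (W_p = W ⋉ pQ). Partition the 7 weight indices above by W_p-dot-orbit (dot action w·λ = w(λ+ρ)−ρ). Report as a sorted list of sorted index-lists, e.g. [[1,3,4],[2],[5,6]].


D_4 Cartan matrix, 4 simple roots permuted; ρ=(1,1,1,1).

λ_j+ρ reflected into Ā_29 (⟨·,θ^∨⟩≤29); 4-tuples as given:

  λ_1+ρ ↦ (0, 5, 4, 10);  λ_2+ρ ↦ (16, 5, 1, 2);  λ_3+ρ ↦ (16, 5, 1, 2);  λ_4+ρ ↦ (1, 2, 6, 2);  λ_5+ρ ↦ (0, 5, 4, 10);  λ_6+ρ ↦ (0, 5, 4, 10);  λ_7+ρ ↦ (16, 5, 1, 2)

Linkage partition of the 7 weights (3 classes, p=29):

[[1, 5, 6], [2, 3, 7], [4]]


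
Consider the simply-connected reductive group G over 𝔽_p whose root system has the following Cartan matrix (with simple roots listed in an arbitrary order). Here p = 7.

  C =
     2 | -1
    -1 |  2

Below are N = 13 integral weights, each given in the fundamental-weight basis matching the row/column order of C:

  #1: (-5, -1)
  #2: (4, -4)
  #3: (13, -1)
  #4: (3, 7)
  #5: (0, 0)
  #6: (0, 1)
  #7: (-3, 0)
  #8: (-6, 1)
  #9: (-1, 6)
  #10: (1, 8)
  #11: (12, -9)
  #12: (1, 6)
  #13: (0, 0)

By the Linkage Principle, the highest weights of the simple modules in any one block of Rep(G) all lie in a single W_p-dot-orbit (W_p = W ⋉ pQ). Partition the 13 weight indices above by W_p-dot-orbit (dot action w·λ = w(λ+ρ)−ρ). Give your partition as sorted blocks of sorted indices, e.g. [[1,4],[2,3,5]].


Cartan matrix: type A_2 (|W|=6); un-permuting the 2 rows.

W_7-reps of the 13 weights in Ā_7 (same 2-coord order as C):

  1: (0, 4) · 2: (2, 3) · 3: (0, 7) · 4: (1, 2) · 5: (1, 1) · 6: (1, 2) · 7: (1, 1) · 8: (2, 3) · 9: (0, 7) · 10: (2, 3) · 11: (1, 1) · 12: (0, 5) · 13: (1, 1)

Linkage partition of the 13 weights (6 classes, p=7):

[[1], [2, 8, 10], [3, 9], [4, 6], [5, 7, 11, 13], [12]]


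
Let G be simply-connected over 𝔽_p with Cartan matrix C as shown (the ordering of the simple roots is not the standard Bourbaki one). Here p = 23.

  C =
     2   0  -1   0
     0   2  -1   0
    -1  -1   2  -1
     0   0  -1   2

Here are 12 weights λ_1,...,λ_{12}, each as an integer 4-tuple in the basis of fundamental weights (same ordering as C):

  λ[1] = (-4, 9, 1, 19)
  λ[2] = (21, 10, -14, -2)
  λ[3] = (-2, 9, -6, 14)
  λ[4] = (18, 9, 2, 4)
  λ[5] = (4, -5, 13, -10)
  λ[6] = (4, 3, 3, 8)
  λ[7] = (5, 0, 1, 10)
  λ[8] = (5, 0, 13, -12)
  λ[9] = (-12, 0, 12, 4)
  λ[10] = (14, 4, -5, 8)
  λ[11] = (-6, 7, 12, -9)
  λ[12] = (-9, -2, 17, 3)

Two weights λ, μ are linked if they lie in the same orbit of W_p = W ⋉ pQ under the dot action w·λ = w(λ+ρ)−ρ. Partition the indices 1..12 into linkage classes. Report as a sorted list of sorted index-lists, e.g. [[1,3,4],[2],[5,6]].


Type D_4, rank 4, |W|=192; reorder rows/cols to standard.

Each λ_j+ρ reduced to Ā_23; 4-tuples below use C's row order:

  λ_1 → (6, 1, 2, 11) · λ_2 → (6, 1, 2, 11) · λ_3 → (5, 4, 1, 9) · λ_4 → (5, 4, 1, 9) · λ_5 → (5, 4, 1, 9) · λ_6 → (5, 4, 1, 9) · λ_7 → (6, 1, 2, 11) · λ_8 → (6, 1, 2, 11) · λ_9 → (11, 1, 2, 5) · λ_10 → (11, 1, 2, 5) · λ_11 → (5, 8, 0, 8) · λ_12 → (8, 1, 1, 4)

5 distinct reps among the 12 weights ⇒ 5 W_23-linkage classes:

[[1, 2, 7, 8], [3, 4, 5, 6], [9, 10], [11], [12]]


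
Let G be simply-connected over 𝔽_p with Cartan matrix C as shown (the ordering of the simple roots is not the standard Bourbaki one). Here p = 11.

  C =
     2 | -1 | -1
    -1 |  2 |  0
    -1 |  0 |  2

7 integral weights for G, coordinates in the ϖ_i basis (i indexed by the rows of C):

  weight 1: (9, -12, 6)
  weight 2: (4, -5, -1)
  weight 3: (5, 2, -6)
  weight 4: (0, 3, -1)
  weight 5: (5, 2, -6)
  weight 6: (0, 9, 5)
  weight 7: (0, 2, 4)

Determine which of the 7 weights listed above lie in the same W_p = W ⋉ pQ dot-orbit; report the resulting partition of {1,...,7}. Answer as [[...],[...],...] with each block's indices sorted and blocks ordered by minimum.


C ↔ A_3 under row/col permutation; |W(A_3)| = 24.

Each λ_j+ρ reduced to Ā_11; 3-tuples below use C's row order:

    [1] (1, 4, 0)
    [2] (1, 4, 0)
    [3] (1, 3, 5)
    [4] (1, 4, 0)
    [5] (1, 3, 5)
    [6] (1, 4, 0)
    [7] (1, 3, 5)

Partition of {1..7} into 2 W_11-dot-orbits:

[[1, 2, 4, 6], [3, 5, 7]]


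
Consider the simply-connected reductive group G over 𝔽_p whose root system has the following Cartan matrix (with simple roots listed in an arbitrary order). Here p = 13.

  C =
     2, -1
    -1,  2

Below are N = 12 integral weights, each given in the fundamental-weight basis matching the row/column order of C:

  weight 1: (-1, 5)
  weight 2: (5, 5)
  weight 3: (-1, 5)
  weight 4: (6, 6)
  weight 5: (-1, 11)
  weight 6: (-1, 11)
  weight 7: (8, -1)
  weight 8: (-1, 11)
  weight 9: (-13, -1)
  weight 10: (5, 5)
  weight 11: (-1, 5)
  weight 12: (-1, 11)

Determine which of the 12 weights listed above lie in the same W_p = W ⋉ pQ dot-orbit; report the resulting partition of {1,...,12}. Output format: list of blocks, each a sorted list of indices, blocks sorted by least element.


Cartan matrix: type A_2 (|W|=6); un-permuting the 2 rows.

λ_j+ρ reflected into Ā_13 (⟨·,θ^∨⟩≤13); 2-tuples as given:

  λ_1 → (0, 6);  λ_2 → (6, 6);  λ_3 → (0, 6);  λ_4 → (6, 6);  λ_5 → (0, 12);  λ_6 → (0, 12);  λ_7 → (9, 0);  λ_8 → (0, 12);  λ_9 → (0, 12);  λ_10 → (6, 6);  λ_11 → (0, 6);  λ_12 → (0, 12)

Linkage partition of the 12 weights (4 classes, p=13):

[[1, 3, 11], [2, 4, 10], [5, 6, 8, 9, 12], [7]]


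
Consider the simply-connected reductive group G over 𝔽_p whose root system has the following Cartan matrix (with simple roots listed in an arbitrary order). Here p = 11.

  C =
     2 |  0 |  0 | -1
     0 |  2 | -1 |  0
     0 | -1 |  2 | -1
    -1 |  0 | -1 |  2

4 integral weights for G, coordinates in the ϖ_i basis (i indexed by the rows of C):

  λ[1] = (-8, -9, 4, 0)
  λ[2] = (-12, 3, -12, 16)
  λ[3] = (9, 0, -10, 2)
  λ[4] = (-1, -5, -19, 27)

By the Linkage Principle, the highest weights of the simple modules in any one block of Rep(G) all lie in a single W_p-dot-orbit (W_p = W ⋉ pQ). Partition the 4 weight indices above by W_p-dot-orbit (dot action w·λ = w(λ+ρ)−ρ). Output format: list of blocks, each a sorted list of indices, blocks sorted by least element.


Dynkin diagram of C (from the 6 off-diagonal −1 entries): A_4.

Alcove-folded reps (p=11, 4 weights, presented ϖ-order):

  [1] (2, 1, 5, 1)
  [2] (0, 0, 1, 4)
  [3] (2, 1, 5, 1)
  [4] (0, 0, 1, 4)

The 4 indices split into 2 linkage classes (same alcove rep ⇔ same W_11-dot-orbit):

[[1, 3], [2, 4]]
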